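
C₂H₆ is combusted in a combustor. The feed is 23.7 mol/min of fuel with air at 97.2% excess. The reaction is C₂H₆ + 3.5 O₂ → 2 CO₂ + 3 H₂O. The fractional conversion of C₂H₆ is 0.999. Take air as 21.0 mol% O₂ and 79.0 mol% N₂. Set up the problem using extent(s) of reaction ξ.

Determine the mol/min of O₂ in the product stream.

80.7 mol/min

Stoichiometric O₂ = 3.5 × 23.7 = 82.95 mol/min; O₂ fed = 82.95 × 1.972 = 163.6 mol/min.
N₂ fed = 163.6 × 79/21 = 615.4 mol/min.
Fuel reacted = 0.999 × 23.7 → ξ = 23.68 mol/min.
Outlet (n = n₀ + ν ξ):
  C₂H₆: 23.7 − 1(23.68) = 0.0237
  O₂: 163.6 − 3.5(23.68) = 80.71
  N₂: 615.4 (inert)
  CO₂: 0 + 2(23.68) = 47.35
  H₂O: 0 + 3(23.68) = 71.03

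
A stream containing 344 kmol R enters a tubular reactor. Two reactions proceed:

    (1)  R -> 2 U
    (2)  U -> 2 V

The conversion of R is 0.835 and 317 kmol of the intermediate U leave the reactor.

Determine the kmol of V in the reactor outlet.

515 kmol

Conversion of R: R consumed = 1ξ₁ = 0.835 × 344 → ξ₁ = 287.2 kmol.
U balance: n_U = 0 + 2ξ₁ − 1ξ₂ = 317 → ξ₂ = (2·287.2 − 317)/1 = 257.5 kmol.
Outlet amounts (n = n₀ + Σ ν·ξ):
  R: 344 − 1(287.2) = 56.76
  U: 0 + 2(287.2) − 1(257.5) = 317
  V: 0 + 2(257.5) = 515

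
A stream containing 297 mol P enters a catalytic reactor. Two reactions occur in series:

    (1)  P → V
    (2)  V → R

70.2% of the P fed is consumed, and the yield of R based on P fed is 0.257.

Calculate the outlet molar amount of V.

Conversion of P: P consumed = 1ξ₁ = 0.702 × 297 → ξ₁ = 208.5 mol.
Yield of R: 1ξ₂ / 297 = 0.257 → ξ₂ = 76.33 mol.
Outlet amounts (n = n₀ + Σ ν·ξ):
  P: 297 − 1(208.5) = 88.51
  V: 0 + 1(208.5) − 1(76.33) = 132.2
  R: 0 + 1(76.33) = 76.33

132 mol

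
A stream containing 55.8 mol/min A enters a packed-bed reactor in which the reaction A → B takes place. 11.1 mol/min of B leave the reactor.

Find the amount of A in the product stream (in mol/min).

For B: n = n₀ + 1ξ → 11.1 = 0 + 1ξ, giving ξ = 11.1 mol/min.
Outlet amounts (n = n₀ + ν ξ):
  A: 55.8 − 1(11.1) = 44.7
  B: 0 + 1(11.1) = 11.1

44.7 mol/min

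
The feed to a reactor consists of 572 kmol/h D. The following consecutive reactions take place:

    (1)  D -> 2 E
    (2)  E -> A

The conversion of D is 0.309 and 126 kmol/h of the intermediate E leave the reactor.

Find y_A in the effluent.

0.304

Conversion of D: D consumed = 1ξ₁ = 0.309 × 572 → ξ₁ = 176.7 kmol/h.
E balance: n_E = 0 + 2ξ₁ − 1ξ₂ = 126 → ξ₂ = (2·176.7 − 126)/1 = 227.5 kmol/h.
Outlet amounts (n = n₀ + Σ ν·ξ):
  D: 572 − 1(176.7) = 395.3
  E: 0 + 2(176.7) − 1(227.5) = 126
  A: 0 + 1(227.5) = 227.5
Total out = 748.7 kmol/h; y_A = 227.5 / 748.7 = 0.3038.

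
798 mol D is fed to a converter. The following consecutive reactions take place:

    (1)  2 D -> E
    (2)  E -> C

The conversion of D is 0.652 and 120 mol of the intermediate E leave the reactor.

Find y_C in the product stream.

Conversion of D: D consumed = 2ξ₁ = 0.652 × 798 → ξ₁ = 260.1 mol.
E balance: n_E = 0 + 1ξ₁ − 1ξ₂ = 120 → ξ₂ = (1·260.1 − 120)/1 = 140.1 mol.
Outlet amounts (n = n₀ + Σ ν·ξ):
  D: 798 − 2(260.1) = 277.7
  E: 0 + 1(260.1) − 1(140.1) = 120
  C: 0 + 1(140.1) = 140.1
Total out = 537.9 mol; y_C = 140.1 / 537.9 = 0.2606.

0.261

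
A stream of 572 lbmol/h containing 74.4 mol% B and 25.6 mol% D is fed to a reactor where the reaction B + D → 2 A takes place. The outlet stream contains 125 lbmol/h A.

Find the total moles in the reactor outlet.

For A: n = n₀ + 2ξ → 125 = 0 + 2ξ, giving ξ = 62.5 lbmol/h.
Outlet amounts (n = n₀ + ν ξ):
  B: 425.6 − 1(62.5) = 363.1
  D: 146.4 − 1(62.5) = 83.93
  A: 0 + 2(62.5) = 125
Total out = 363.1 + 83.93 + 125 = 572 lbmol/h.

572 lbmol/h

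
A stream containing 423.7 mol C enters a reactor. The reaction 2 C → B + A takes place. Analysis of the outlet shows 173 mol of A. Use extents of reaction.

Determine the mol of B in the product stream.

173 mol

For A: n = n₀ + 1ξ → 173 = 0 + 1ξ, giving ξ = 173 mol.
Outlet amounts (n = n₀ + ν ξ):
  C: 423.7 − 2(173) = 77.7
  B: 0 + 1(173) = 173
  A: 0 + 1(173) = 173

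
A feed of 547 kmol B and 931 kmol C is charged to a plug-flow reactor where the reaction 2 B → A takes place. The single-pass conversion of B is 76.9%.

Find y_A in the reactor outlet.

0.166

B reacted = 0.769 × 547 = 420.6 kmol; ν_B = −2, so ξ = 420.6/2 = 210.3 kmol.
Outlet amounts (n = n₀ + ν ξ):
  B: 547 − 2(210.3) = 126.4
  A: 0 + 1(210.3) = 210.3
  C: 931 (inert)
Total out = 1268 kmol; y_A = 210.3 / 1268 = 0.1659.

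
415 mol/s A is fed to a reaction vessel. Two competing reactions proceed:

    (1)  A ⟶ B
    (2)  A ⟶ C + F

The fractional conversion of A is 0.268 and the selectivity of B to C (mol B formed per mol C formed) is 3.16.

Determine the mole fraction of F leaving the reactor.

Conversion of A: A consumed = 0.268 × 415 = 111.2 mol/s = 1ξ₁ + 1ξ₂.
Selectivity: 1ξ₁ / (1ξ₂) = 3.16 → ξ₁ = 3.16 ξ₂.
Substitute: (1·3.16 + 1) ξ₂ = 111.2 → ξ₂ = 26.74 mol/s, ξ₁ = 84.48 mol/s.
Outlet amounts (n = n₀ + Σ ν·ξ):
  A: 415 − 1(84.48) − 1(26.74) = 303.8
  B: 0 + 1(84.48) = 84.48
  C: 0 + 1(26.74) = 26.74
  F: 0 + 1(26.74) = 26.74
Total out = 441.7 mol/s; y_F = 26.74 / 441.7 = 0.06052.

0.0605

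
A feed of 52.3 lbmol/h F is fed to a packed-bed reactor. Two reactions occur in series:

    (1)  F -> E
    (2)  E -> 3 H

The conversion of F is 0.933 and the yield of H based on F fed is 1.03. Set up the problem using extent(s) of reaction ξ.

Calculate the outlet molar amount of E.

30.8 lbmol/h

Conversion of F: F consumed = 1ξ₁ = 0.933 × 52.3 → ξ₁ = 48.8 lbmol/h.
Yield of H: 3ξ₂ / 52.3 = 1.03 → ξ₂ = 17.96 lbmol/h.
Outlet amounts (n = n₀ + Σ ν·ξ):
  F: 52.3 − 1(48.8) = 3.504
  E: 0 + 1(48.8) − 1(17.96) = 30.84
  H: 0 + 3(17.96) = 53.87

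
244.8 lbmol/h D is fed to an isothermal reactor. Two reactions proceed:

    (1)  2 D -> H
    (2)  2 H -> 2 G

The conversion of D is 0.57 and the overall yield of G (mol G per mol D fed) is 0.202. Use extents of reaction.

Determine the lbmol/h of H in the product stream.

Conversion of D: D consumed = 2ξ₁ = 0.57 × 244.8 → ξ₁ = 69.77 lbmol/h.
Yield of G: 2ξ₂ / 244.8 = 0.202 → ξ₂ = 24.72 lbmol/h.
Outlet amounts (n = n₀ + Σ ν·ξ):
  D: 244.8 − 2(69.77) = 105.3
  H: 0 + 1(69.77) − 2(24.72) = 20.32
  G: 0 + 2(24.72) = 49.45

20.3 lbmol/h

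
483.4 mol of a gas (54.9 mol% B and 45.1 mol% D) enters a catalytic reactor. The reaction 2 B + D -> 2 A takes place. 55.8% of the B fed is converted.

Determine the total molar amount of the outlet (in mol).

409 mol

B reacted = 0.558 × 265.4 = 148.1 mol; ν_B = −2, so ξ = 148.1/2 = 74.04 mol.
Outlet amounts (n = n₀ + ν ξ):
  B: 265.4 − 2(74.04) = 117.3
  D: 218 − 1(74.04) = 144
  A: 0 + 2(74.04) = 148.1
Total out = 117.3 + 144 + 148.1 = 409.4 mol.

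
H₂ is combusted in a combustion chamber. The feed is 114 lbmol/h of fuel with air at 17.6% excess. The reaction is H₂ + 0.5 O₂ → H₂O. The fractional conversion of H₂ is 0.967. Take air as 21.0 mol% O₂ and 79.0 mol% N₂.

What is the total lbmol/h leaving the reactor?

Stoichiometric O₂ = 0.5 × 114 = 57 lbmol/h; O₂ fed = 57 × 1.176 = 67.03 lbmol/h.
N₂ fed = 67.03 × 79/21 = 252.2 lbmol/h.
Fuel reacted = 0.967 × 114 → ξ = 110.2 lbmol/h.
Outlet (n = n₀ + ν ξ):
  H₂: 114 − 1(110.2) = 3.762
  O₂: 67.03 − 0.5(110.2) = 11.91
  N₂: 252.2 (inert)
  H₂O: 0 + 1(110.2) = 110.2
Total out = 3.762 + 11.91 + 252.2 + 110.2 = 378.1 lbmol/h.

378 lbmol/h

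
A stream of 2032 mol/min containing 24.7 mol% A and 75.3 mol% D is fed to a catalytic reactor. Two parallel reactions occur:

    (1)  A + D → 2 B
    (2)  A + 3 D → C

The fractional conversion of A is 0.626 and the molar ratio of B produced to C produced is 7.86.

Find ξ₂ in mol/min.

ξ₂ = 63.7 mol/min

Conversion of A: A consumed = 0.626 × 501.9 = 314.2 mol/min = 1ξ₁ + 1ξ₂.
Selectivity: 2ξ₁ / (1ξ₂) = 7.86 → ξ₁ = 3.93 ξ₂.
Substitute: (1·3.93 + 1) ξ₂ = 314.2 → ξ₂ = 63.73 mol/min, ξ₁ = 250.5 mol/min.
Outlet amounts (n = n₀ + Σ ν·ξ):
  A: 501.9 − 1(250.5) − 1(63.73) = 187.7
  D: 1530 − 1(250.5) − 3(63.73) = 1088
  B: 0 + 2(250.5) = 500.9
  C: 0 + 1(63.73) = 63.73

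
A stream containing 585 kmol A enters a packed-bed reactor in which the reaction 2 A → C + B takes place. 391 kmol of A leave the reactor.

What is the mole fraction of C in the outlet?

For A: n = n₀ − 2ξ → 391 = 585 − 2ξ, giving ξ = 97 kmol.
Outlet amounts (n = n₀ + ν ξ):
  A: 585 − 2(97) = 391
  C: 0 + 1(97) = 97
  B: 0 + 1(97) = 97
Total out = 585 kmol; y_C = 97 / 585 = 0.1658.

0.166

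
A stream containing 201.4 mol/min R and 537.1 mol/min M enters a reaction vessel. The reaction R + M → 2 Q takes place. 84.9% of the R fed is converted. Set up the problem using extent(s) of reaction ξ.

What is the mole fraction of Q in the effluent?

R reacted = 0.849 × 201.4 = 171 mol/min; ν_R = −1, so ξ = 171/1 = 171 mol/min.
Outlet amounts (n = n₀ + ν ξ):
  R: 201.4 − 1(171) = 30.41
  M: 537.1 − 1(171) = 366.1
  Q: 0 + 2(171) = 342
Total out = 738.5 mol/min; y_Q = 342 / 738.5 = 0.4631.

0.463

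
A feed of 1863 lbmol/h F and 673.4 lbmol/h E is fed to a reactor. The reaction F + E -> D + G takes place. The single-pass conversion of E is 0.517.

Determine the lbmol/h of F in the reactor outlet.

1510 lbmol/h

E reacted = 0.517 × 673.4 = 348.1 lbmol/h; ν_E = −1, so ξ = 348.1/1 = 348.1 lbmol/h.
Outlet amounts (n = n₀ + ν ξ):
  F: 1863 − 1(348.1) = 1515
  E: 673.4 − 1(348.1) = 325.3
  D: 0 + 1(348.1) = 348.1
  G: 0 + 1(348.1) = 348.1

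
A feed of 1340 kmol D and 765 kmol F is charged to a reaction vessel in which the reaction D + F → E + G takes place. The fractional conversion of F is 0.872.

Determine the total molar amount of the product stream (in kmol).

F reacted = 0.872 × 765 = 667.1 kmol; ν_F = −1, so ξ = 667.1/1 = 667.1 kmol.
Outlet amounts (n = n₀ + ν ξ):
  D: 1340 − 1(667.1) = 672.9
  F: 765 − 1(667.1) = 97.92
  E: 0 + 1(667.1) = 667.1
  G: 0 + 1(667.1) = 667.1
Total out = 672.9 + 97.92 + 667.1 + 667.1 = 2105 kmol.

2100 kmol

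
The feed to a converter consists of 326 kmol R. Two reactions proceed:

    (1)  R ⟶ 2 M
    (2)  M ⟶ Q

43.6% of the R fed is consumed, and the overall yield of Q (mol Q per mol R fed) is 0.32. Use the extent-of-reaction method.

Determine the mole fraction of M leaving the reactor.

0.384

Conversion of R: R consumed = 1ξ₁ = 0.436 × 326 → ξ₁ = 142.1 kmol.
Yield of Q: 1ξ₂ / 326 = 0.32 → ξ₂ = 104.3 kmol.
Outlet amounts (n = n₀ + Σ ν·ξ):
  R: 326 − 1(142.1) = 183.9
  M: 0 + 2(142.1) − 1(104.3) = 180
  Q: 0 + 1(104.3) = 104.3
Total out = 468.1 kmol; y_M = 180 / 468.1 = 0.3844.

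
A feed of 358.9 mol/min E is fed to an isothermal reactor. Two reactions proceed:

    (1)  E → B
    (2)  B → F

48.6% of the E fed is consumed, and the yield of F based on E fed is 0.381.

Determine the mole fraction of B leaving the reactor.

Conversion of E: E consumed = 1ξ₁ = 0.486 × 358.9 → ξ₁ = 174.4 mol/min.
Yield of F: 1ξ₂ / 358.9 = 0.381 → ξ₂ = 136.7 mol/min.
Outlet amounts (n = n₀ + Σ ν·ξ):
  E: 358.9 − 1(174.4) = 184.5
  B: 0 + 1(174.4) − 1(136.7) = 37.68
  F: 0 + 1(136.7) = 136.7
Total out = 358.9 mol/min; y_B = 37.68 / 358.9 = 0.105.

0.105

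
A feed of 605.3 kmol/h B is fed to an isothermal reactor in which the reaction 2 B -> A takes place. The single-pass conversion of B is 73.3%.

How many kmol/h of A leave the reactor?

B reacted = 0.733 × 605.3 = 443.7 kmol/h; ν_B = −2, so ξ = 443.7/2 = 221.8 kmol/h.
Outlet amounts (n = n₀ + ν ξ):
  B: 605.3 − 2(221.8) = 161.6
  A: 0 + 1(221.8) = 221.8

222 kmol/h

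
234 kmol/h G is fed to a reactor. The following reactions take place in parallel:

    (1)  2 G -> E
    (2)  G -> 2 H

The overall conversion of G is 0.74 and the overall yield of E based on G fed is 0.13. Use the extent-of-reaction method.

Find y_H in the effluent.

0.711

Yield of E: 1ξ₁ / 234 = 0.13 → ξ₁ = 30.42 kmol/h.
Conversion of G: 2ξ₁ + 1ξ₂ = 0.74 × 234 = 173.2 → ξ₂ = 112.3 kmol/h.
Outlet amounts (n = n₀ + Σ ν·ξ):
  G: 234 − 2(30.42) − 1(112.3) = 60.84
  E: 0 + 1(30.42) = 30.42
  H: 0 + 2(112.3) = 224.6
Total out = 315.9 kmol/h; y_H = 224.6 / 315.9 = 0.7111.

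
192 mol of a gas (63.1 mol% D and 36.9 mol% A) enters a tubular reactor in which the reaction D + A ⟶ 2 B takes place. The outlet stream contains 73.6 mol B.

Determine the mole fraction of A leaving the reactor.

For B: n = n₀ + 2ξ → 73.6 = 0 + 2ξ, giving ξ = 36.8 mol.
Outlet amounts (n = n₀ + ν ξ):
  D: 121.2 − 1(36.8) = 84.35
  A: 70.85 − 1(36.8) = 34.05
  B: 0 + 2(36.8) = 73.6
Total out = 192 mol; y_A = 34.05 / 192 = 0.1773.

0.177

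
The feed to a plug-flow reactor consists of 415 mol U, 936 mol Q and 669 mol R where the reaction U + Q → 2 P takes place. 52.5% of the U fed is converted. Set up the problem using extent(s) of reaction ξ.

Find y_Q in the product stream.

U reacted = 0.525 × 415 = 217.9 mol; ν_U = −1, so ξ = 217.9/1 = 217.9 mol.
Outlet amounts (n = n₀ + ν ξ):
  U: 415 − 1(217.9) = 197.1
  Q: 936 − 1(217.9) = 718.1
  P: 0 + 2(217.9) = 435.8
  R: 669 (inert)
Total out = 2020 mol; y_Q = 718.1 / 2020 = 0.3555.

0.356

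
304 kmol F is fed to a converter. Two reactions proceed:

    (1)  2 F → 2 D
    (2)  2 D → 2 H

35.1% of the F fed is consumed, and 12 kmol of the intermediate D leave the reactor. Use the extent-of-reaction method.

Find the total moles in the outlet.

Conversion of F: F consumed = 2ξ₁ = 0.351 × 304 → ξ₁ = 53.35 kmol.
D balance: n_D = 0 + 2ξ₁ − 2ξ₂ = 12 → ξ₂ = (2·53.35 − 12)/2 = 47.35 kmol.
Outlet amounts (n = n₀ + Σ ν·ξ):
  F: 304 − 2(53.35) = 197.3
  D: 0 + 2(53.35) − 2(47.35) = 12
  H: 0 + 2(47.35) = 94.7
Total out = 197.3 + 12 + 94.7 = 304 kmol.

304 kmol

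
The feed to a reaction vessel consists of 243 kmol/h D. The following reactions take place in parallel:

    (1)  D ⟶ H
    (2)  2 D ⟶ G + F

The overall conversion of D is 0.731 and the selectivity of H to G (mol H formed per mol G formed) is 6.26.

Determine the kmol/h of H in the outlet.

Conversion of D: D consumed = 0.731 × 243 = 177.6 kmol/h = 1ξ₁ + 2ξ₂.
Selectivity: 1ξ₁ / (1ξ₂) = 6.26 → ξ₁ = 6.26 ξ₂.
Substitute: (1·6.26 + 2) ξ₂ = 177.6 → ξ₂ = 21.51 kmol/h, ξ₁ = 134.6 kmol/h.
Outlet amounts (n = n₀ + Σ ν·ξ):
  D: 243 − 1(134.6) − 2(21.51) = 65.37
  H: 0 + 1(134.6) = 134.6
  G: 0 + 1(21.51) = 21.51
  F: 0 + 1(21.51) = 21.51

135 kmol/h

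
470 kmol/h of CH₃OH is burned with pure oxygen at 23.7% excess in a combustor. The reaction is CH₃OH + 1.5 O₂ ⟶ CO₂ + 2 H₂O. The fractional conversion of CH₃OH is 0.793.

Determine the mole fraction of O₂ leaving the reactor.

Stoichiometric O₂ = 1.5 × 470 = 705 kmol/h; O₂ fed = 705 × 1.237 = 872.1 kmol/h.
Fuel reacted = 0.793 × 470 → ξ = 372.7 kmol/h.
Outlet (n = n₀ + ν ξ):
  CH₃OH: 470 − 1(372.7) = 97.29
  O₂: 872.1 − 1.5(372.7) = 313
  CO₂: 0 + 1(372.7) = 372.7
  H₂O: 0 + 2(372.7) = 745.4
Total out = 1528 kmol/h; y_O₂ = 313 / 1528 = 0.2048.

0.205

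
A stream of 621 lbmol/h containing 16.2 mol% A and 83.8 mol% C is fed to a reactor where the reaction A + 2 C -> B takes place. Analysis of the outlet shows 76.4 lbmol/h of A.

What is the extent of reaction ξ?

For A: n = n₀ − 1ξ → 76.4 = 100.6 − 1ξ, giving ξ = 24.2 lbmol/h.
Outlet amounts (n = n₀ + ν ξ):
  A: 100.6 − 1(24.2) = 76.4
  C: 520.4 − 2(24.2) = 472
  B: 0 + 1(24.2) = 24.2

ξ = 24.2 lbmol/h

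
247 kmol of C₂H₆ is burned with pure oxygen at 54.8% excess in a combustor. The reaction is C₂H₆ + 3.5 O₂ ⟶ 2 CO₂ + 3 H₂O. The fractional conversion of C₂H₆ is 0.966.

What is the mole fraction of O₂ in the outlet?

Stoichiometric O₂ = 3.5 × 247 = 864.5 kmol; O₂ fed = 864.5 × 1.548 = 1338 kmol.
Fuel reacted = 0.966 × 247 → ξ = 238.6 kmol.
Outlet (n = n₀ + ν ξ):
  C₂H₆: 247 − 1(238.6) = 8.398
  O₂: 1338 − 3.5(238.6) = 503.1
  CO₂: 0 + 2(238.6) = 477.2
  H₂O: 0 + 3(238.6) = 715.8
Total out = 1705 kmol; y_O₂ = 503.1 / 1705 = 0.2952.

0.295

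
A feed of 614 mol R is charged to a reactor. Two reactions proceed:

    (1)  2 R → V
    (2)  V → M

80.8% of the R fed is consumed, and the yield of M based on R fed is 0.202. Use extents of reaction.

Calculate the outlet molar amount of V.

124 mol

Conversion of R: R consumed = 2ξ₁ = 0.808 × 614 → ξ₁ = 248.1 mol.
Yield of M: 1ξ₂ / 614 = 0.202 → ξ₂ = 124 mol.
Outlet amounts (n = n₀ + Σ ν·ξ):
  R: 614 − 2(248.1) = 117.9
  V: 0 + 1(248.1) − 1(124) = 124
  M: 0 + 1(124) = 124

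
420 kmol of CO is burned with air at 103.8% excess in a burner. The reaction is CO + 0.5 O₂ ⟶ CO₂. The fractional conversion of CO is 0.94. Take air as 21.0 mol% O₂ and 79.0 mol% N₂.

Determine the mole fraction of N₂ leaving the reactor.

0.712

Stoichiometric O₂ = 0.5 × 420 = 210 kmol; O₂ fed = 210 × 2.038 = 428 kmol.
N₂ fed = 428 × 79/21 = 1610 kmol.
Fuel reacted = 0.94 × 420 → ξ = 394.8 kmol.
Outlet (n = n₀ + ν ξ):
  CO: 420 − 1(394.8) = 25.2
  O₂: 428 − 0.5(394.8) = 230.6
  N₂: 1610 (inert)
  CO₂: 0 + 1(394.8) = 394.8
Total out = 2261 kmol; y_N₂ = 1610 / 2261 = 0.7122.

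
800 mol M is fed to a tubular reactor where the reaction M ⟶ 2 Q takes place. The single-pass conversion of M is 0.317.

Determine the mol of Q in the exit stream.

507 mol

M reacted = 0.317 × 800 = 253.6 mol; ν_M = −1, so ξ = 253.6/1 = 253.6 mol.
Outlet amounts (n = n₀ + ν ξ):
  M: 800 − 1(253.6) = 546.4
  Q: 0 + 2(253.6) = 507.2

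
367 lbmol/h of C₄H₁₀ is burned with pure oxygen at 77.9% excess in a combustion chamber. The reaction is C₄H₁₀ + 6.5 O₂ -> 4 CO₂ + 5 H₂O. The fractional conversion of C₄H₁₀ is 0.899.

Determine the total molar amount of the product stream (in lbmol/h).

5110 lbmol/h

Stoichiometric O₂ = 6.5 × 367 = 2386 lbmol/h; O₂ fed = 2386 × 1.779 = 4244 lbmol/h.
Fuel reacted = 0.899 × 367 → ξ = 329.9 lbmol/h.
Outlet (n = n₀ + ν ξ):
  C₄H₁₀: 367 − 1(329.9) = 37.07
  O₂: 4244 − 6.5(329.9) = 2099
  CO₂: 0 + 4(329.9) = 1320
  H₂O: 0 + 5(329.9) = 1650
Total out = 37.07 + 2099 + 1320 + 1650 = 5106 lbmol/h.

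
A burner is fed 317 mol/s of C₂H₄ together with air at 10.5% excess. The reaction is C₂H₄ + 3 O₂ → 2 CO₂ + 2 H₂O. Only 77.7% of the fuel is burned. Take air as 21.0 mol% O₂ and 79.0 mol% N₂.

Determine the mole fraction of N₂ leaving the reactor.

Stoichiometric O₂ = 3 × 317 = 951 mol/s; O₂ fed = 951 × 1.105 = 1051 mol/s.
N₂ fed = 1051 × 79/21 = 3953 mol/s.
Fuel reacted = 0.777 × 317 → ξ = 246.3 mol/s.
Outlet (n = n₀ + ν ξ):
  C₂H₄: 317 − 1(246.3) = 70.69
  O₂: 1051 − 3(246.3) = 311.9
  N₂: 3953 (inert)
  CO₂: 0 + 2(246.3) = 492.6
  H₂O: 0 + 2(246.3) = 492.6
Total out = 5321 mol/s; y_N₂ = 3953 / 5321 = 0.7429.

0.743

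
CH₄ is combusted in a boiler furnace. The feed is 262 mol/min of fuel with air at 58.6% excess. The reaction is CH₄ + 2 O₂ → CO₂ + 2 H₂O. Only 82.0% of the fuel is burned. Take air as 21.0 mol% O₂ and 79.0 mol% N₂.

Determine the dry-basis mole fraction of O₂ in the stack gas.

0.106

Stoichiometric O₂ = 2 × 262 = 524 mol/min; O₂ fed = 524 × 1.586 = 831.1 mol/min.
N₂ fed = 831.1 × 79/21 = 3126 mol/min.
Fuel reacted = 0.82 × 262 → ξ = 214.8 mol/min.
Outlet (n = n₀ + ν ξ):
  CH₄: 262 − 1(214.8) = 47.16
  O₂: 831.1 − 2(214.8) = 401.4
  N₂: 3126 (inert)
  CO₂: 0 + 1(214.8) = 214.8
  H₂O: 0 + 2(214.8) = 429.7
Dry total = 3790 mol/min; y_O₂ (dry) = 401.4 / 3790 = 0.1059.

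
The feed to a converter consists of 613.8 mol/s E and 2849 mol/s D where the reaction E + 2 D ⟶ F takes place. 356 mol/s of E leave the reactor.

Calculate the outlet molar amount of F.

For E: n = n₀ − 1ξ → 356 = 613.8 − 1ξ, giving ξ = 257.8 mol/s.
Outlet amounts (n = n₀ + ν ξ):
  E: 613.8 − 1(257.8) = 356
  D: 2849 − 2(257.8) = 2333
  F: 0 + 1(257.8) = 257.8

258 mol/s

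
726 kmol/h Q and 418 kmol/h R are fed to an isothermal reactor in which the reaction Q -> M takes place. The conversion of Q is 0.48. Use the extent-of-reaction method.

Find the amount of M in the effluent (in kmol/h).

348 kmol/h

Q reacted = 0.48 × 726 = 348.5 kmol/h; ν_Q = −1, so ξ = 348.5/1 = 348.5 kmol/h.
Outlet amounts (n = n₀ + ν ξ):
  Q: 726 − 1(348.5) = 377.5
  M: 0 + 1(348.5) = 348.5
  R: 418 (inert)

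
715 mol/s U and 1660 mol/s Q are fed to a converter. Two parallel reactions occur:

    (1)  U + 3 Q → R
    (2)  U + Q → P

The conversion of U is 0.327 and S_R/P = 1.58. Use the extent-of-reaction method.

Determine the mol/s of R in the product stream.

Conversion of U: U consumed = 0.327 × 715 = 233.8 mol/s = 1ξ₁ + 1ξ₂.
Selectivity: 1ξ₁ / (1ξ₂) = 1.58 → ξ₁ = 1.58 ξ₂.
Substitute: (1·1.58 + 1) ξ₂ = 233.8 → ξ₂ = 90.62 mol/s, ξ₁ = 143.2 mol/s.
Outlet amounts (n = n₀ + Σ ν·ξ):
  U: 715 − 1(143.2) − 1(90.62) = 481.2
  Q: 1660 − 3(143.2) − 1(90.62) = 1140
  R: 0 + 1(143.2) = 143.2
  P: 0 + 1(90.62) = 90.62

143 mol/s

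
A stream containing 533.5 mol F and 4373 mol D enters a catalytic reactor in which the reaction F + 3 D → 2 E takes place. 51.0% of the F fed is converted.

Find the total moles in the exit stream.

4360 mol

F reacted = 0.51 × 533.5 = 272.1 mol; ν_F = −1, so ξ = 272.1/1 = 272.1 mol.
Outlet amounts (n = n₀ + ν ξ):
  F: 533.5 − 1(272.1) = 261.4
  D: 4373 − 3(272.1) = 3557
  E: 0 + 2(272.1) = 544.2
Total out = 261.4 + 3557 + 544.2 = 4362 mol.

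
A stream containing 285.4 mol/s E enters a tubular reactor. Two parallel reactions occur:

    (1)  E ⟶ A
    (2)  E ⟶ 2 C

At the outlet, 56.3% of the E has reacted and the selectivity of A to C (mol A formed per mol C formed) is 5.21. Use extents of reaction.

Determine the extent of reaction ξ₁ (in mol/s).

ξ₁ = 147 mol/s

Conversion of E: E consumed = 0.563 × 285.4 = 160.7 mol/s = 1ξ₁ + 1ξ₂.
Selectivity: 1ξ₁ / (2ξ₂) = 5.21 → ξ₁ = 10.42 ξ₂.
Substitute: (1·10.42 + 1) ξ₂ = 160.7 → ξ₂ = 14.07 mol/s, ξ₁ = 146.6 mol/s.
Outlet amounts (n = n₀ + Σ ν·ξ):
  E: 285.4 − 1(146.6) − 1(14.07) = 124.7
  A: 0 + 1(146.6) = 146.6
  C: 0 + 2(14.07) = 28.14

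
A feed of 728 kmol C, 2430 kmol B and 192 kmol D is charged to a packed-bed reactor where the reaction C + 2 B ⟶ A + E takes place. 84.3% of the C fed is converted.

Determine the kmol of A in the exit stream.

C reacted = 0.843 × 728 = 613.7 kmol; ν_C = −1, so ξ = 613.7/1 = 613.7 kmol.
Outlet amounts (n = n₀ + ν ξ):
  C: 728 − 1(613.7) = 114.3
  B: 2430 − 2(613.7) = 1203
  A: 0 + 1(613.7) = 613.7
  E: 0 + 1(613.7) = 613.7
  D: 192 (inert)

614 kmol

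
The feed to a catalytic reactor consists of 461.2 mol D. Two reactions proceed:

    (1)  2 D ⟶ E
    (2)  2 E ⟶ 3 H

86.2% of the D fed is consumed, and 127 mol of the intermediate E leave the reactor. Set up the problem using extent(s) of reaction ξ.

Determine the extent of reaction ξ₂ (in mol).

ξ₂ = 35.9 mol

Conversion of D: D consumed = 2ξ₁ = 0.862 × 461.2 → ξ₁ = 198.8 mol.
E balance: n_E = 0 + 1ξ₁ − 2ξ₂ = 127 → ξ₂ = (1·198.8 − 127)/2 = 35.89 mol.
Outlet amounts (n = n₀ + Σ ν·ξ):
  D: 461.2 − 2(198.8) = 63.65
  E: 0 + 1(198.8) − 2(35.89) = 127
  H: 0 + 3(35.89) = 107.7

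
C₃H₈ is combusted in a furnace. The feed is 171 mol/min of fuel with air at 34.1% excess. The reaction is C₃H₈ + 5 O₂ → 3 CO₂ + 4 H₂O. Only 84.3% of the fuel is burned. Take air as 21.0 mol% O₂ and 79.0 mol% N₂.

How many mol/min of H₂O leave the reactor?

577 mol/min

Stoichiometric O₂ = 5 × 171 = 855 mol/min; O₂ fed = 855 × 1.341 = 1147 mol/min.
N₂ fed = 1147 × 79/21 = 4313 mol/min.
Fuel reacted = 0.843 × 171 → ξ = 144.2 mol/min.
Outlet (n = n₀ + ν ξ):
  C₃H₈: 171 − 1(144.2) = 26.85
  O₂: 1147 − 5(144.2) = 425.8
  N₂: 4313 (inert)
  CO₂: 0 + 3(144.2) = 432.5
  H₂O: 0 + 4(144.2) = 576.6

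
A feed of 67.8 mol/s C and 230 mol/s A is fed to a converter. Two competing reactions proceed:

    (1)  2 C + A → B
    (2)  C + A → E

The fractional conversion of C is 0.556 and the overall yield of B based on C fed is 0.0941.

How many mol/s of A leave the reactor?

Yield of B: 1ξ₁ / 67.8 = 0.0941 → ξ₁ = 6.38 mol/s.
Conversion of C: 2ξ₁ + 1ξ₂ = 0.556 × 67.8 = 37.7 → ξ₂ = 24.94 mol/s.
Outlet amounts (n = n₀ + Σ ν·ξ):
  C: 67.8 − 2(6.38) − 1(24.94) = 30.1
  A: 230 − 1(6.38) − 1(24.94) = 198.7
  B: 0 + 1(6.38) = 6.38
  E: 0 + 1(24.94) = 24.94

199 mol/s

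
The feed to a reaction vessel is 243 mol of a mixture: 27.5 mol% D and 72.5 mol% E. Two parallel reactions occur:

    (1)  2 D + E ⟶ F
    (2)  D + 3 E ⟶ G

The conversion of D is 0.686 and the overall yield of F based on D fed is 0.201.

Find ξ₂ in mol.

ξ₂ = 19 mol

Yield of F: 1ξ₁ / 66.83 = 0.201 → ξ₁ = 13.43 mol.
Conversion of D: 2ξ₁ + 1ξ₂ = 0.686 × 66.83 = 45.84 → ξ₂ = 18.98 mol.
Outlet amounts (n = n₀ + Σ ν·ξ):
  D: 66.83 − 2(13.43) − 1(18.98) = 20.98
  E: 176.2 − 1(13.43) − 3(18.98) = 105.8
  F: 0 + 1(13.43) = 13.43
  G: 0 + 1(18.98) = 18.98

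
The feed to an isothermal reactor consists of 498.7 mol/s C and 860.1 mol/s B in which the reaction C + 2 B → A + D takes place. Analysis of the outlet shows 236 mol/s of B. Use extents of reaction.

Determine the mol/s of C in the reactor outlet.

187 mol/s

For B: n = n₀ − 2ξ → 236 = 860.1 − 2ξ, giving ξ = 312.1 mol/s.
Outlet amounts (n = n₀ + ν ξ):
  C: 498.7 − 1(312.1) = 186.6
  B: 860.1 − 2(312.1) = 236
  A: 0 + 1(312.1) = 312.1
  D: 0 + 1(312.1) = 312.1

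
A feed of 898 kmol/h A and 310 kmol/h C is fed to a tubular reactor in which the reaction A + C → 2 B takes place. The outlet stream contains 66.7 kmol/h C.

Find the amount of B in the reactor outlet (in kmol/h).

487 kmol/h

For C: n = n₀ − 1ξ → 66.7 = 310 − 1ξ, giving ξ = 243.3 kmol/h.
Outlet amounts (n = n₀ + ν ξ):
  A: 898 − 1(243.3) = 654.7
  C: 310 − 1(243.3) = 66.7
  B: 0 + 2(243.3) = 486.6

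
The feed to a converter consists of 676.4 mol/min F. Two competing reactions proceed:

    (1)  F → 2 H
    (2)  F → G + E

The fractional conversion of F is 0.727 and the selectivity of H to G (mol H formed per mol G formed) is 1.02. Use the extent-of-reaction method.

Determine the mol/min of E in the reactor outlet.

Conversion of F: F consumed = 0.727 × 676.4 = 491.7 mol/min = 1ξ₁ + 1ξ₂.
Selectivity: 2ξ₁ / (1ξ₂) = 1.02 → ξ₁ = 0.51 ξ₂.
Substitute: (1·0.51 + 1) ξ₂ = 491.7 → ξ₂ = 325.7 mol/min, ξ₁ = 166.1 mol/min.
Outlet amounts (n = n₀ + Σ ν·ξ):
  F: 676.4 − 1(166.1) − 1(325.7) = 184.7
  H: 0 + 2(166.1) = 332.2
  G: 0 + 1(325.7) = 325.7
  E: 0 + 1(325.7) = 325.7

326 mol/min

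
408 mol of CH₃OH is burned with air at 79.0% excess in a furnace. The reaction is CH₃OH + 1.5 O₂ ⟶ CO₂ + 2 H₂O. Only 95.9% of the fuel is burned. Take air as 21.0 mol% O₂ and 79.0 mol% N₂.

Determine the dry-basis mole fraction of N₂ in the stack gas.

Stoichiometric O₂ = 1.5 × 408 = 612 mol; O₂ fed = 612 × 1.790 = 1095 mol.
N₂ fed = 1095 × 79/21 = 4121 mol.
Fuel reacted = 0.959 × 408 → ξ = 391.3 mol.
Outlet (n = n₀ + ν ξ):
  CH₃OH: 408 − 1(391.3) = 16.73
  O₂: 1095 − 1.5(391.3) = 508.6
  N₂: 4121 (inert)
  CO₂: 0 + 1(391.3) = 391.3
  H₂O: 0 + 2(391.3) = 782.5
Dry total = 5038 mol; y_N₂ (dry) = 4121 / 5038 = 0.8181.

0.818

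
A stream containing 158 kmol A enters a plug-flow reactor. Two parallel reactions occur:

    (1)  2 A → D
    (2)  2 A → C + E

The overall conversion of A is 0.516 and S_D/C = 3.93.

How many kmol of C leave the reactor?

Conversion of A: A consumed = 0.516 × 158 = 81.53 kmol = 2ξ₁ + 2ξ₂.
Selectivity: 1ξ₁ / (1ξ₂) = 3.93 → ξ₁ = 3.93 ξ₂.
Substitute: (2·3.93 + 2) ξ₂ = 81.53 → ξ₂ = 8.269 kmol, ξ₁ = 32.5 kmol.
Outlet amounts (n = n₀ + Σ ν·ξ):
  A: 158 − 2(32.5) − 2(8.269) = 76.47
  D: 0 + 1(32.5) = 32.5
  C: 0 + 1(8.269) = 8.269
  E: 0 + 1(8.269) = 8.269

8.27 kmol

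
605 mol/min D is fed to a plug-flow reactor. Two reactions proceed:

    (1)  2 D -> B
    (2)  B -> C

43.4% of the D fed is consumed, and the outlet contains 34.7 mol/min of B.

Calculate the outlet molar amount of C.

Conversion of D: D consumed = 2ξ₁ = 0.434 × 605 → ξ₁ = 131.3 mol/min.
B balance: n_B = 0 + 1ξ₁ − 1ξ₂ = 34.7 → ξ₂ = (1·131.3 − 34.7)/1 = 96.58 mol/min.
Outlet amounts (n = n₀ + Σ ν·ξ):
  D: 605 − 2(131.3) = 342.4
  B: 0 + 1(131.3) − 1(96.58) = 34.7
  C: 0 + 1(96.58) = 96.58

96.6 mol/min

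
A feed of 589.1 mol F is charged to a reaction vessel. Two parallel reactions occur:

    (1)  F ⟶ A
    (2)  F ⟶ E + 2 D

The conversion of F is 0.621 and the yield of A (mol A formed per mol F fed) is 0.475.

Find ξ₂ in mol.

Yield of A: 1ξ₁ / 589.1 = 0.475 → ξ₁ = 279.8 mol.
Conversion of F: 1ξ₁ + 1ξ₂ = 0.621 × 589.1 = 365.8 → ξ₂ = 86.01 mol.
Outlet amounts (n = n₀ + Σ ν·ξ):
  F: 589.1 − 1(279.8) − 1(86.01) = 223.3
  A: 0 + 1(279.8) = 279.8
  E: 0 + 1(86.01) = 86.01
  D: 0 + 2(86.01) = 172

ξ₂ = 86 mol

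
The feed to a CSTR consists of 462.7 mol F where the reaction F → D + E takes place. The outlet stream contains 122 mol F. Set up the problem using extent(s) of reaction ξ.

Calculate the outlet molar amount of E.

For F: n = n₀ − 1ξ → 122 = 462.7 − 1ξ, giving ξ = 340.7 mol.
Outlet amounts (n = n₀ + ν ξ):
  F: 462.7 − 1(340.7) = 122
  D: 0 + 1(340.7) = 340.7
  E: 0 + 1(340.7) = 340.7

341 mol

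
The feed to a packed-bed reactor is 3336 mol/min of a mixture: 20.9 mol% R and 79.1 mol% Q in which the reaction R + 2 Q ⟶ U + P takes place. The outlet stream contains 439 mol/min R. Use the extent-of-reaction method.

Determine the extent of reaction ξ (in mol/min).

For R: n = n₀ − 1ξ → 439 = 697.2 − 1ξ, giving ξ = 258.2 mol/min.
Outlet amounts (n = n₀ + ν ξ):
  R: 697.2 − 1(258.2) = 439
  Q: 2639 − 2(258.2) = 2122
  U: 0 + 1(258.2) = 258.2
  P: 0 + 1(258.2) = 258.2

ξ = 258 mol/min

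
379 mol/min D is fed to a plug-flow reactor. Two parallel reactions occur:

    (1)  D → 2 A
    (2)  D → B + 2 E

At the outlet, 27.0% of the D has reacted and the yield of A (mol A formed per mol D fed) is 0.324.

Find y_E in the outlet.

0.157

Yield of A: 2ξ₁ / 379 = 0.324 → ξ₁ = 61.4 mol/min.
Conversion of D: 1ξ₁ + 1ξ₂ = 0.27 × 379 = 102.3 → ξ₂ = 40.93 mol/min.
Outlet amounts (n = n₀ + Σ ν·ξ):
  D: 379 − 1(61.4) − 1(40.93) = 276.7
  A: 0 + 2(61.4) = 122.8
  B: 0 + 1(40.93) = 40.93
  E: 0 + 2(40.93) = 81.86
Total out = 522.3 mol/min; y_E = 81.86 / 522.3 = 0.1567.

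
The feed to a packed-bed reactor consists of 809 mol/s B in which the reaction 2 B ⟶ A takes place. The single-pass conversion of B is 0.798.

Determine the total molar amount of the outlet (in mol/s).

B reacted = 0.798 × 809 = 645.6 mol/s; ν_B = −2, so ξ = 645.6/2 = 322.8 mol/s.
Outlet amounts (n = n₀ + ν ξ):
  B: 809 − 2(322.8) = 163.4
  A: 0 + 1(322.8) = 322.8
Total out = 163.4 + 322.8 = 486.2 mol/s.

486 mol/s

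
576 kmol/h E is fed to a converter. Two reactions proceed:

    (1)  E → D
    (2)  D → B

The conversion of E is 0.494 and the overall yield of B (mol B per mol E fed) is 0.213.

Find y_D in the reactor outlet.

0.281

Conversion of E: E consumed = 1ξ₁ = 0.494 × 576 → ξ₁ = 284.5 kmol/h.
Yield of B: 1ξ₂ / 576 = 0.213 → ξ₂ = 122.7 kmol/h.
Outlet amounts (n = n₀ + Σ ν·ξ):
  E: 576 − 1(284.5) = 291.5
  D: 0 + 1(284.5) − 1(122.7) = 161.9
  B: 0 + 1(122.7) = 122.7
Total out = 576 kmol/h; y_D = 161.9 / 576 = 0.281.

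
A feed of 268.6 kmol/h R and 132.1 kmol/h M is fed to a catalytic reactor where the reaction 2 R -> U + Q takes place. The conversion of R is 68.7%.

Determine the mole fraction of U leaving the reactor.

0.23

R reacted = 0.687 × 268.6 = 184.5 kmol/h; ν_R = −2, so ξ = 184.5/2 = 92.26 kmol/h.
Outlet amounts (n = n₀ + ν ξ):
  R: 268.6 − 2(92.26) = 84.07
  U: 0 + 1(92.26) = 92.26
  Q: 0 + 1(92.26) = 92.26
  M: 132.1 (inert)
Total out = 400.7 kmol/h; y_U = 92.26 / 400.7 = 0.2303.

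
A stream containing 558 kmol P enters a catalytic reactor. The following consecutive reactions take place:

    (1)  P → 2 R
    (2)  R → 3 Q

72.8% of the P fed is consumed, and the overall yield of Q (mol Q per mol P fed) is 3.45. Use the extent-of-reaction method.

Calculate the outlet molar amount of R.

Conversion of P: P consumed = 1ξ₁ = 0.728 × 558 → ξ₁ = 406.2 kmol.
Yield of Q: 3ξ₂ / 558 = 3.45 → ξ₂ = 641.7 kmol.
Outlet amounts (n = n₀ + Σ ν·ξ):
  P: 558 − 1(406.2) = 151.8
  R: 0 + 2(406.2) − 1(641.7) = 170.7
  Q: 0 + 3(641.7) = 1925

171 kmol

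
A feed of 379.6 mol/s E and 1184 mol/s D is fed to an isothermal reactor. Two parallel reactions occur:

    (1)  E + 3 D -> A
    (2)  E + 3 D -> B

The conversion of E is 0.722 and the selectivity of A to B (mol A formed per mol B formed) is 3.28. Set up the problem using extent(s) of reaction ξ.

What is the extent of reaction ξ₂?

Conversion of E: E consumed = 0.722 × 379.6 = 274.1 mol/s = 1ξ₁ + 1ξ₂.
Selectivity: 1ξ₁ / (1ξ₂) = 3.28 → ξ₁ = 3.28 ξ₂.
Substitute: (1·3.28 + 1) ξ₂ = 274.1 → ξ₂ = 64.04 mol/s, ξ₁ = 210 mol/s.
Outlet amounts (n = n₀ + Σ ν·ξ):
  E: 379.6 − 1(210) − 1(64.04) = 105.5
  D: 1184 − 3(210) − 3(64.04) = 361.8
  A: 0 + 1(210) = 210
  B: 0 + 1(64.04) = 64.04

ξ₂ = 64 mol/s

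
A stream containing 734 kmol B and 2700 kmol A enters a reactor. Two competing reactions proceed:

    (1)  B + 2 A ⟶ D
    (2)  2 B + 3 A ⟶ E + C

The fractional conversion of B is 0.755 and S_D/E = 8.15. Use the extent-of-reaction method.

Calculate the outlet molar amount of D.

Conversion of B: B consumed = 0.755 × 734 = 554.2 kmol = 1ξ₁ + 2ξ₂.
Selectivity: 1ξ₁ / (1ξ₂) = 8.15 → ξ₁ = 8.15 ξ₂.
Substitute: (1·8.15 + 2) ξ₂ = 554.2 → ξ₂ = 54.6 kmol, ξ₁ = 445 kmol.
Outlet amounts (n = n₀ + Σ ν·ξ):
  B: 734 − 1(445) − 2(54.6) = 179.8
  A: 2700 − 2(445) − 3(54.6) = 1646
  D: 0 + 1(445) = 445
  E: 0 + 1(54.6) = 54.6
  C: 0 + 1(54.6) = 54.6

445 kmol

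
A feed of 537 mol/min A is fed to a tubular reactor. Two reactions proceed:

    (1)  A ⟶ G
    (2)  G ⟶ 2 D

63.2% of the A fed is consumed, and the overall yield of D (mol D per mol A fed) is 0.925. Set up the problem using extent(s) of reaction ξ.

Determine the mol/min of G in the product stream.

Conversion of A: A consumed = 1ξ₁ = 0.632 × 537 → ξ₁ = 339.4 mol/min.
Yield of D: 2ξ₂ / 537 = 0.925 → ξ₂ = 248.4 mol/min.
Outlet amounts (n = n₀ + Σ ν·ξ):
  A: 537 − 1(339.4) = 197.6
  G: 0 + 1(339.4) − 1(248.4) = 91.02
  D: 0 + 2(248.4) = 496.7

91 mol/min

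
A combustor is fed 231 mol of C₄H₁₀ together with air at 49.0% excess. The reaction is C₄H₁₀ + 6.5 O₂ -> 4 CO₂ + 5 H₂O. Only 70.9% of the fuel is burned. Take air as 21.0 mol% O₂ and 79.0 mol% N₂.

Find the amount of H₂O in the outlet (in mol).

819 mol

Stoichiometric O₂ = 6.5 × 231 = 1502 mol; O₂ fed = 1502 × 1.490 = 2237 mol.
N₂ fed = 2237 × 79/21 = 8416 mol.
Fuel reacted = 0.709 × 231 → ξ = 163.8 mol.
Outlet (n = n₀ + ν ξ):
  C₄H₁₀: 231 − 1(163.8) = 67.22
  O₂: 2237 − 6.5(163.8) = 1173
  N₂: 8416 (inert)
  CO₂: 0 + 4(163.8) = 655.1
  H₂O: 0 + 5(163.8) = 818.9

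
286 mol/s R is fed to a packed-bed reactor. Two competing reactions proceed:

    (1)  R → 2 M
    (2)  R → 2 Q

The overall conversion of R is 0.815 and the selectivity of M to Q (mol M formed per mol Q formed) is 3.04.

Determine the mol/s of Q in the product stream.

115 mol/s

Conversion of R: R consumed = 0.815 × 286 = 233.1 mol/s = 1ξ₁ + 1ξ₂.
Selectivity: 2ξ₁ / (2ξ₂) = 3.04 → ξ₁ = 3.04 ξ₂.
Substitute: (1·3.04 + 1) ξ₂ = 233.1 → ξ₂ = 57.7 mol/s, ξ₁ = 175.4 mol/s.
Outlet amounts (n = n₀ + Σ ν·ξ):
  R: 286 − 1(175.4) − 1(57.7) = 52.91
  M: 0 + 2(175.4) = 350.8
  Q: 0 + 2(57.7) = 115.4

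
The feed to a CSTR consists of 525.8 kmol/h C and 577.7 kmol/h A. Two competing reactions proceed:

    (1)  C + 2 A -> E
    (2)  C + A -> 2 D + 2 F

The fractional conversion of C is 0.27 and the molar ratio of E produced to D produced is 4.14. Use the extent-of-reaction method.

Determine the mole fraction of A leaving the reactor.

0.351

Conversion of C: C consumed = 0.27 × 525.8 = 142 kmol/h = 1ξ₁ + 1ξ₂.
Selectivity: 1ξ₁ / (2ξ₂) = 4.14 → ξ₁ = 8.28 ξ₂.
Substitute: (1·8.28 + 1) ξ₂ = 142 → ξ₂ = 15.3 kmol/h, ξ₁ = 126.7 kmol/h.
Outlet amounts (n = n₀ + Σ ν·ξ):
  C: 525.8 − 1(126.7) − 1(15.3) = 383.8
  A: 577.7 − 2(126.7) − 1(15.3) = 309.1
  E: 0 + 1(126.7) = 126.7
  D: 0 + 2(15.3) = 30.6
  F: 0 + 2(15.3) = 30.6
Total out = 880.8 kmol/h; y_A = 309.1 / 880.8 = 0.3509.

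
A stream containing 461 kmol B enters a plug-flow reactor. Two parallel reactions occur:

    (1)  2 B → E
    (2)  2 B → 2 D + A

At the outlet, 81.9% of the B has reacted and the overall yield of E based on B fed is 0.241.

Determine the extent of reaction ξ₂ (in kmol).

ξ₂ = 77.7 kmol

Yield of E: 1ξ₁ / 461 = 0.241 → ξ₁ = 111.1 kmol.
Conversion of B: 2ξ₁ + 2ξ₂ = 0.819 × 461 = 377.6 → ξ₂ = 77.68 kmol.
Outlet amounts (n = n₀ + Σ ν·ξ):
  B: 461 − 2(111.1) − 2(77.68) = 83.44
  E: 0 + 1(111.1) = 111.1
  D: 0 + 2(77.68) = 155.4
  A: 0 + 1(77.68) = 77.68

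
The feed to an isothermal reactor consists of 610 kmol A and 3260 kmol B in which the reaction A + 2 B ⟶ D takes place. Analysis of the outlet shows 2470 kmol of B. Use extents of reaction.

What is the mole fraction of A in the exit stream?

0.0698

For B: n = n₀ − 2ξ → 2470 = 3260 − 2ξ, giving ξ = 395 kmol.
Outlet amounts (n = n₀ + ν ξ):
  A: 610 − 1(395) = 215
  B: 3260 − 2(395) = 2470
  D: 0 + 1(395) = 395
Total out = 3080 kmol; y_A = 215 / 3080 = 0.06981.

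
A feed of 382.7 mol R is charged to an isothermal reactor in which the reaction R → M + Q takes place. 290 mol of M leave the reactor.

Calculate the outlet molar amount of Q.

For M: n = n₀ + 1ξ → 290 = 0 + 1ξ, giving ξ = 290 mol.
Outlet amounts (n = n₀ + ν ξ):
  R: 382.7 − 1(290) = 92.7
  M: 0 + 1(290) = 290
  Q: 0 + 1(290) = 290

290 mol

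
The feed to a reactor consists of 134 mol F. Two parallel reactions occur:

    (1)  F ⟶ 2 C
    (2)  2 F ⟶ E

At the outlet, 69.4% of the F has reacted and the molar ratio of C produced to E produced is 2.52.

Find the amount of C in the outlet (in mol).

Conversion of F: F consumed = 0.694 × 134 = 93 mol = 1ξ₁ + 2ξ₂.
Selectivity: 2ξ₁ / (1ξ₂) = 2.52 → ξ₁ = 1.26 ξ₂.
Substitute: (1·1.26 + 2) ξ₂ = 93 → ξ₂ = 28.53 mol, ξ₁ = 35.94 mol.
Outlet amounts (n = n₀ + Σ ν·ξ):
  F: 134 − 1(35.94) − 2(28.53) = 41
  C: 0 + 2(35.94) = 71.89
  E: 0 + 1(28.53) = 28.53

71.9 mol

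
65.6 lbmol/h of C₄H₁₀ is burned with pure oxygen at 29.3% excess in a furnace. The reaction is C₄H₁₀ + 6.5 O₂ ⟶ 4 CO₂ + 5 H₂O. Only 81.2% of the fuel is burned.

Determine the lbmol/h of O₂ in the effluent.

205 lbmol/h

Stoichiometric O₂ = 6.5 × 65.6 = 426.4 lbmol/h; O₂ fed = 426.4 × 1.293 = 551.3 lbmol/h.
Fuel reacted = 0.812 × 65.6 → ξ = 53.27 lbmol/h.
Outlet (n = n₀ + ν ξ):
  C₄H₁₀: 65.6 − 1(53.27) = 12.33
  O₂: 551.3 − 6.5(53.27) = 205.1
  CO₂: 0 + 4(53.27) = 213.1
  H₂O: 0 + 5(53.27) = 266.3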